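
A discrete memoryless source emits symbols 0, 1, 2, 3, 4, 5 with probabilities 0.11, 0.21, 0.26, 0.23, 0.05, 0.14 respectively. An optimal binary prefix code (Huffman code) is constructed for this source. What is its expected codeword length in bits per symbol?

2.46 bits/symbol

Repeatedly combine the two least-probable nodes; the expected code length is the sum of the merged weights.
merge 1/20 + 11/100 → 4/25
merge 7/50 + 4/25 → 3/10
merge 21/100 + 23/100 → 11/25
merge 13/50 + 3/10 → 14/25
merge 11/25 + 14/25 → 1
L = 4/25 + 3/10 + 11/25 + 14/25 + 1 = 123/50 = 2.46 bits/symbol.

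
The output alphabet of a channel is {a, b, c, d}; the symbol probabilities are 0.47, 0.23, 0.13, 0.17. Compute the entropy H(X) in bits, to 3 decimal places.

1.817 bits

H = −Σ pᵢ log₂ pᵢ.
−0.47·log₂(0.47) = 0.5120
−0.23·log₂(0.23) = 0.4877
−0.13·log₂(0.13) = 0.3826
−0.17·log₂(0.17) = 0.4346
Sum ≈ 1.8169 → 1.817 bits.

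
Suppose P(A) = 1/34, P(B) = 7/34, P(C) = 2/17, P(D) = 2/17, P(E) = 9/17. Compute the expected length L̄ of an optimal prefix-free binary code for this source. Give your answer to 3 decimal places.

1.882 bits/symbol

Repeatedly combine the two least-probable nodes; the expected code length is the sum of the merged weights.
merge 1/34 + 2/17 → 5/34
merge 2/17 + 5/34 → 9/34
merge 7/34 + 9/34 → 8/17
merge 8/17 + 9/17 → 1
L = 5/34 + 9/34 + 8/17 + 1 = 32/17 ≈ 1.882 bits/symbol.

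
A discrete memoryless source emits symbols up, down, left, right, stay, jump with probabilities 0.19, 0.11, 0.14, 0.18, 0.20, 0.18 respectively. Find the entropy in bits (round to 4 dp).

H = −Σ pᵢ log₂ pᵢ.
−0.19·log₂(0.19) = 0.4552
−0.11·log₂(0.11) = 0.3503
−0.14·log₂(0.14) = 0.3971
−0.18·log₂(0.18) = 0.4453
−0.20·log₂(0.20) = 0.4644
−0.18·log₂(0.18) = 0.4453
Sum ≈ 2.5576 → 2.5576 bits.

2.5576 bits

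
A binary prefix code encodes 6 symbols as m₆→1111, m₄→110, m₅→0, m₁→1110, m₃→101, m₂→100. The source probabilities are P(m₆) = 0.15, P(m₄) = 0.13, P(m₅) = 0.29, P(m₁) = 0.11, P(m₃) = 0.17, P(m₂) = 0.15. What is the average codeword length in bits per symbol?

L̄ = Σ pᵢ·ℓᵢ = 0.15·4 + 0.13·3 + 0.29·1 + 0.11·4 + 0.17·3 + 0.15·3 = 2.68 bits/symbol.

2.68 bits/symbol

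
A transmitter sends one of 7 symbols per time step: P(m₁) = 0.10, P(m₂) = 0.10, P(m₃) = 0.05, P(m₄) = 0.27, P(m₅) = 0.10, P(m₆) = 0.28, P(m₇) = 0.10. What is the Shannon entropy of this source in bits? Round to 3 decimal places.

2.569 bits

H = −Σ pᵢ log₂ pᵢ.
−0.10·log₂(0.10) = 0.3322
−0.10·log₂(0.10) = 0.3322
−0.05·log₂(0.05) = 0.2161
−0.27·log₂(0.27) = 0.5100
−0.10·log₂(0.10) = 0.3322
−0.28·log₂(0.28) = 0.5142
−0.10·log₂(0.10) = 0.3322
Sum ≈ 2.5691 → 2.569 bits.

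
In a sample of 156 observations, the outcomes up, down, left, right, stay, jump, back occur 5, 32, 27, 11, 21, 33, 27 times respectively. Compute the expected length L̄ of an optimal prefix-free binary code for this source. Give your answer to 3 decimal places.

2.686 bits/symbol

Probabilities are the counts divided by 156.
Repeatedly combine the two least-probable nodes; the expected code length is the sum of the merged weights.
merge 5/156 + 11/156 → 4/39
merge 4/39 + 7/52 → 37/156
merge 9/52 + 9/52 → 9/26
merge 8/39 + 11/52 → 5/12
merge 37/156 + 9/26 → 7/12
merge 5/12 + 7/12 → 1
L = 4/39 + 37/156 + 9/26 + 5/12 + 7/12 + 1 = 419/156 ≈ 2.686 bits/symbol.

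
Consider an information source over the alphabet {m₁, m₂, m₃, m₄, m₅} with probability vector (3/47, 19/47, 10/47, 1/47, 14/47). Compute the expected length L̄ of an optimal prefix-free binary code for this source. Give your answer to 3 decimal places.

Repeatedly combine the two least-probable nodes; the expected code length is the sum of the merged weights.
merge 1/47 + 3/47 → 4/47
merge 4/47 + 10/47 → 14/47
merge 14/47 + 14/47 → 28/47
merge 19/47 + 28/47 → 1
L = 4/47 + 14/47 + 28/47 + 1 = 93/47 ≈ 1.979 bits/symbol.

1.979 bits/symbol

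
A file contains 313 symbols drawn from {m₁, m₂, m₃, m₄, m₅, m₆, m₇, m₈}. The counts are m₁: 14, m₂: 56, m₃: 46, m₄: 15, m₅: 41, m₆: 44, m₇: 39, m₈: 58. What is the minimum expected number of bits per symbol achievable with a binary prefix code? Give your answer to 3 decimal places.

2.907 bits/symbol

Probabilities are the counts divided by 313.
Repeatedly combine the two least-probable nodes; the expected code length is the sum of the merged weights.
merge 14/313 + 15/313 → 29/313
merge 29/313 + 39/313 → 68/313
merge 41/313 + 44/313 → 85/313
merge 46/313 + 56/313 → 102/313
merge 58/313 + 68/313 → 126/313
merge 85/313 + 102/313 → 187/313
merge 126/313 + 187/313 → 1
L = 29/313 + 68/313 + 85/313 + 102/313 + 126/313 + 187/313 + 1 = 910/313 ≈ 2.907 bits/symbol.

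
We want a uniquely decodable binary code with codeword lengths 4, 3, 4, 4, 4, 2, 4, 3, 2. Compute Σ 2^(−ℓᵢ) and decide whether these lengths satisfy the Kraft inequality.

1.0625; no

With common denominator 2^4 = 16: Σ 2^(−ℓᵢ) = 1/16 + 2/16 + 1/16 + 1/16 + 1/16 + 4/16 + 1/16 + 2/16 + 4/16 = 17/16 = 1.0625.
Kraft's inequality requires Σ ≤ 1; here Σ = 1.0625 > 1, so no such prefix code exists.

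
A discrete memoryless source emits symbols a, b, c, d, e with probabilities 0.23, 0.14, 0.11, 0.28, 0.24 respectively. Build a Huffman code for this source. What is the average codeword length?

2.25 bits/symbol

Repeatedly combine the two least-probable nodes; the expected code length is the sum of the merged weights.
merge 11/100 + 7/50 → 1/4
merge 23/100 + 6/25 → 47/100
merge 1/4 + 7/25 → 53/100
merge 47/100 + 53/100 → 1
L = 1/4 + 47/100 + 53/100 + 1 = 9/4 = 2.25 bits/symbol.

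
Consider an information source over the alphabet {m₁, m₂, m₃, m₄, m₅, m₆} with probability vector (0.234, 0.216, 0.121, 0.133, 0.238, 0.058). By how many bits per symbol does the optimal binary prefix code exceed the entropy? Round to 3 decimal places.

Entropy H = −Σ p log₂ p ≈ 2.4548 bits.
Huffman merges: 29/500+121/1000→179/1000; 133/1000+179/1000→39/125; 27/125+117/500→9/20; 119/500+39/125→11/20; 9/20+11/20→1. L = 2491/1000 ≈ 2.4910.
L − H = 2.4910 − 2.4548 = 0.036 bits.

0.036 bits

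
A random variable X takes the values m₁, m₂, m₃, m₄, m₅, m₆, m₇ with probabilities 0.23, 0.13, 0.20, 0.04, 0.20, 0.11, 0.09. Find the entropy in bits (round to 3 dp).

2.648 bits

H = −Σ pᵢ log₂ pᵢ.
−0.23·log₂(0.23) = 0.4877
−0.13·log₂(0.13) = 0.3826
−0.20·log₂(0.20) = 0.4644
−0.04·log₂(0.04) = 0.1858
−0.20·log₂(0.20) = 0.4644
−0.11·log₂(0.11) = 0.3503
−0.09·log₂(0.09) = 0.3127
Sum ≈ 2.6478 → 2.648 bits.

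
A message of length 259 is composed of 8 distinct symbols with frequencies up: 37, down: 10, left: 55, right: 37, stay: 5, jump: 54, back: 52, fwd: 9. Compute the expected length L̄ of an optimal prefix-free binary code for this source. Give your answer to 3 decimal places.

2.726 bits/symbol

Probabilities are the counts divided by 259.
Repeatedly combine the two least-probable nodes; the expected code length is the sum of the merged weights.
merge 5/259 + 9/259 → 2/37
merge 10/259 + 2/37 → 24/259
merge 24/259 + 1/7 → 61/259
merge 1/7 + 52/259 → 89/259
merge 54/259 + 55/259 → 109/259
merge 61/259 + 89/259 → 150/259
merge 109/259 + 150/259 → 1
L = 2/37 + 24/259 + 61/259 + 89/259 + 109/259 + 150/259 + 1 = 706/259 ≈ 2.726 bits/symbol.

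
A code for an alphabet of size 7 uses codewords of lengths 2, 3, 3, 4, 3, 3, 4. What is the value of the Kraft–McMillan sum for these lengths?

With common denominator 2^4 = 16: Σ 2^(−ℓᵢ) = 4/16 + 2/16 + 2/16 + 1/16 + 2/16 + 2/16 + 1/16 = 14/16 = 0.875.

0.875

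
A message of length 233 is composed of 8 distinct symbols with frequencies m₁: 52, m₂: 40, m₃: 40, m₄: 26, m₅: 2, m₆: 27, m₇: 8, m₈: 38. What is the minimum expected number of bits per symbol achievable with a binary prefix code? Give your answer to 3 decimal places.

2.803 bits/symbol

Probabilities are the counts divided by 233.
Repeatedly combine the two least-probable nodes; the expected code length is the sum of the merged weights.
merge 2/233 + 8/233 → 10/233
merge 10/233 + 26/233 → 36/233
merge 27/233 + 36/233 → 63/233
merge 38/233 + 40/233 → 78/233
merge 40/233 + 52/233 → 92/233
merge 63/233 + 78/233 → 141/233
merge 92/233 + 141/233 → 1
L = 10/233 + 36/233 + 63/233 + 78/233 + 92/233 + 141/233 + 1 = 653/233 ≈ 2.803 bits/symbol.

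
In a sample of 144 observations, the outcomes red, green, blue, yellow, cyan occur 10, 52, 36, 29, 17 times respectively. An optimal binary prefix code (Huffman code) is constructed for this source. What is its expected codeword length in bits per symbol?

2.1875 bits/symbol

Probabilities are the counts divided by 144.
Repeatedly combine the two least-probable nodes; the expected code length is the sum of the merged weights.
merge 5/72 + 17/144 → 3/16
merge 3/16 + 29/144 → 7/18
merge 1/4 + 13/36 → 11/18
merge 7/18 + 11/18 → 1
L = 3/16 + 7/18 + 11/18 + 1 = 35/16 = 2.1875 bits/symbol.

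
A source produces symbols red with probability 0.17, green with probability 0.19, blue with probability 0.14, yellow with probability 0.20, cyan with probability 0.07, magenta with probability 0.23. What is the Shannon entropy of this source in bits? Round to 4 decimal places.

2.5075 bits

H = −Σ pᵢ log₂ pᵢ.
−0.17·log₂(0.17) = 0.4346
−0.19·log₂(0.19) = 0.4552
−0.14·log₂(0.14) = 0.3971
−0.20·log₂(0.20) = 0.4644
−0.07·log₂(0.07) = 0.2686
−0.23·log₂(0.23) = 0.4877
Sum ≈ 2.5075 → 2.5075 bits.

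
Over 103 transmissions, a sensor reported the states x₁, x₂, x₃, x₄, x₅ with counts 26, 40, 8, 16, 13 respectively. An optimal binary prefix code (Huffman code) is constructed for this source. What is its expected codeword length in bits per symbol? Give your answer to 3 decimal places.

Probabilities are the counts divided by 103.
Repeatedly combine the two least-probable nodes; the expected code length is the sum of the merged weights.
merge 8/103 + 13/103 → 21/103
merge 16/103 + 21/103 → 37/103
merge 26/103 + 37/103 → 63/103
merge 40/103 + 63/103 → 1
L = 21/103 + 37/103 + 63/103 + 1 = 224/103 ≈ 2.175 bits/symbol.

2.175 bits/symbol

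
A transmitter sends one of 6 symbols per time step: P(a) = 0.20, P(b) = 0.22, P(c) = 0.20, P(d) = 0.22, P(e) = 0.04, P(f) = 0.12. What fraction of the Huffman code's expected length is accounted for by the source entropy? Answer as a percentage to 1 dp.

96.9%

Entropy H = −Σ p log₂ p ≈ 2.4427 bits.
Huffman merges: 1/25+3/25→4/25; 4/25+1/5→9/25; 1/5+11/50→21/50; 11/50+9/25→29/50; 21/50+29/50→1. L = 63/25 ≈ 2.5200.
Efficiency = H/L = 2.4427/2.5200 = 96.9%.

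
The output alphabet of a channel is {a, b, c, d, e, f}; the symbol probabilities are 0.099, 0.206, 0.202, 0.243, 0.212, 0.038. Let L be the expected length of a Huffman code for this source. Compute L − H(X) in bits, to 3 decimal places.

0.060 bits

Entropy H = −Σ p log₂ p ≈ 2.4156 bits.
Huffman merges: 19/500+99/1000→137/1000; 137/1000+101/500→339/1000; 103/500+53/250→209/500; 243/1000+339/1000→291/500; 209/500+291/500→1. L = 619/250 ≈ 2.4760.
L − H = 2.4760 − 2.4156 = 0.060 bits.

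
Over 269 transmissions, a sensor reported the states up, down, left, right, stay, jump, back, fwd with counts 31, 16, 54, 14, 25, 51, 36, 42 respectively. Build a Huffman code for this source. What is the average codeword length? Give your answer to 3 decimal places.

Probabilities are the counts divided by 269.
Repeatedly combine the two least-probable nodes; the expected code length is the sum of the merged weights.
merge 14/269 + 16/269 → 30/269
merge 25/269 + 30/269 → 55/269
merge 31/269 + 36/269 → 67/269
merge 42/269 + 51/269 → 93/269
merge 54/269 + 55/269 → 109/269
merge 67/269 + 93/269 → 160/269
merge 109/269 + 160/269 → 1
L = 30/269 + 55/269 + 67/269 + 93/269 + 109/269 + 160/269 + 1 = 783/269 ≈ 2.911 bits/symbol.

2.911 bits/symbol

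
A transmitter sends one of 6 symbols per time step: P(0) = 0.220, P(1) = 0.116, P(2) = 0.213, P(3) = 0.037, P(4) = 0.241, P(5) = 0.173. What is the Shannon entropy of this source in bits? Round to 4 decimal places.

H = −Σ pᵢ log₂ pᵢ.
−0.220·log₂(0.220) = 0.4806
−0.116·log₂(0.116) = 0.3605
−0.213·log₂(0.213) = 0.4752
−0.037·log₂(0.037) = 0.1760
−0.241·log₂(0.241) = 0.4947
−0.173·log₂(0.173) = 0.4379
Sum ≈ 2.4249 → 2.4249 bits.

2.4249 bits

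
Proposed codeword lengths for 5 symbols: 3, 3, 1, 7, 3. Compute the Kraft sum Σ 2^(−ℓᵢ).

0.8828125

With common denominator 2^7 = 128: Σ 2^(−ℓᵢ) = 16/128 + 16/128 + 64/128 + 1/128 + 16/128 = 113/128 = 0.8828125.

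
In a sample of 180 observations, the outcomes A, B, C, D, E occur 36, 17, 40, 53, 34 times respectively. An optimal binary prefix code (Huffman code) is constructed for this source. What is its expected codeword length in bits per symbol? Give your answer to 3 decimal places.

Probabilities are the counts divided by 180.
Repeatedly combine the two least-probable nodes; the expected code length is the sum of the merged weights.
merge 17/180 + 17/90 → 17/60
merge 1/5 + 2/9 → 19/45
merge 17/60 + 53/180 → 26/45
merge 19/45 + 26/45 → 1
L = 17/60 + 19/45 + 26/45 + 1 = 137/60 ≈ 2.283 bits/symbol.

2.283 bits/symbol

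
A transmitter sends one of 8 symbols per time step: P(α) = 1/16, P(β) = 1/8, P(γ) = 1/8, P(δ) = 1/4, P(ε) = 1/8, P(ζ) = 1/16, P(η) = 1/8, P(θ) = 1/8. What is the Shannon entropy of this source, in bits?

Each probability is a power of 1/2, so log₂(1/p) is an integer.
H = Σ p·log₂(1/p) = 1/16·4 + 1/8·3 + 1/8·3 + 1/4·2 + 1/8·3 + 1/16·4 + 1/8·3 + 1/8·3 = 2.875 bits.

2.875 bits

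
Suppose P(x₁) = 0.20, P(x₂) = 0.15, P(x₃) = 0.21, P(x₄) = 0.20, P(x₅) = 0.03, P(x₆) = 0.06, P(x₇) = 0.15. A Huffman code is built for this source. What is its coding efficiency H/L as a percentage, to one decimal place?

97.7%

Entropy H = −Σ p log₂ p ≈ 2.6180 bits.
Huffman merges: 3/100+3/50→9/100; 9/100+3/20→6/25; 3/20+1/5→7/20; 1/5+21/100→41/100; 6/25+7/20→59/100; 41/100+59/100→1. L = 67/25 ≈ 2.6800.
Efficiency = H/L = 2.6180/2.6800 = 97.7%.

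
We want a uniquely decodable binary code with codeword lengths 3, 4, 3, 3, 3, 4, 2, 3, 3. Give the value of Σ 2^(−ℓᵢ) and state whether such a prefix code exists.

With common denominator 2^4 = 16: Σ 2^(−ℓᵢ) = 2/16 + 1/16 + 2/16 + 2/16 + 2/16 + 1/16 + 4/16 + 2/16 + 2/16 = 18/16 = 1.125.
Kraft's inequality requires Σ ≤ 1; here Σ = 1.125 > 1, so no such prefix code exists.

1.125; no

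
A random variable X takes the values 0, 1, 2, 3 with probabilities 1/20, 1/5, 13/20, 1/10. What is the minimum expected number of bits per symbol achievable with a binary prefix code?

Repeatedly combine the two least-probable nodes; the expected code length is the sum of the merged weights.
merge 1/20 + 1/10 → 3/20
merge 3/20 + 1/5 → 7/20
merge 7/20 + 13/20 → 1
L = 3/20 + 7/20 + 1 = 3/2 = 1.5 bits/symbol.

1.5 bits/symbol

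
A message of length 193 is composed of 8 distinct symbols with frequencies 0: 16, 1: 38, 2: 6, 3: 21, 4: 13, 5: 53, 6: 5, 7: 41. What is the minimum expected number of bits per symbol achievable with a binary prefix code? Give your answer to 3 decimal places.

Probabilities are the counts divided by 193.
Repeatedly combine the two least-probable nodes; the expected code length is the sum of the merged weights.
merge 5/193 + 6/193 → 11/193
merge 11/193 + 13/193 → 24/193
merge 16/193 + 21/193 → 37/193
merge 24/193 + 37/193 → 61/193
merge 38/193 + 41/193 → 79/193
merge 53/193 + 61/193 → 114/193
merge 79/193 + 114/193 → 1
L = 11/193 + 24/193 + 37/193 + 61/193 + 79/193 + 114/193 + 1 = 519/193 ≈ 2.689 bits/symbol.

2.689 bits/symbol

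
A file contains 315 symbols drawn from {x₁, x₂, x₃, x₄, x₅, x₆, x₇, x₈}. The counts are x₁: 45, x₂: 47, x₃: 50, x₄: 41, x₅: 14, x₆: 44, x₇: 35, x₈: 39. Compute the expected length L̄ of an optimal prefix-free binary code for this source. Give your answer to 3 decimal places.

2.997 bits/symbol

Probabilities are the counts divided by 315.
Repeatedly combine the two least-probable nodes; the expected code length is the sum of the merged weights.
merge 2/45 + 1/9 → 7/45
merge 13/105 + 41/315 → 16/63
merge 44/315 + 1/7 → 89/315
merge 47/315 + 7/45 → 32/105
merge 10/63 + 16/63 → 26/63
merge 89/315 + 32/105 → 37/63
merge 26/63 + 37/63 → 1
L = 7/45 + 16/63 + 89/315 + 32/105 + 26/63 + 37/63 + 1 = 944/315 ≈ 2.997 bits/symbol.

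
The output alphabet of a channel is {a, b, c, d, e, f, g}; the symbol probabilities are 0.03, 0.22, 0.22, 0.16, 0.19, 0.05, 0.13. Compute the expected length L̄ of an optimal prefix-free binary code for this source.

Repeatedly combine the two least-probable nodes; the expected code length is the sum of the merged weights.
merge 3/100 + 1/20 → 2/25
merge 2/25 + 13/100 → 21/100
merge 4/25 + 19/100 → 7/20
merge 21/100 + 11/50 → 43/100
merge 11/50 + 7/20 → 57/100
merge 43/100 + 57/100 → 1
L = 2/25 + 21/100 + 7/20 + 43/100 + 57/100 + 1 = 66/25 = 2.64 bits/symbol.

2.64 bits/symbol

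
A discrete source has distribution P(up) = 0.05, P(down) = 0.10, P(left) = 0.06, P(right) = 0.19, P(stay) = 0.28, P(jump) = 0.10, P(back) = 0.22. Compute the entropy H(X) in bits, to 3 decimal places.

2.574 bits

H = −Σ pᵢ log₂ pᵢ.
−0.05·log₂(0.05) = 0.2161
−0.10·log₂(0.10) = 0.3322
−0.06·log₂(0.06) = 0.2435
−0.19·log₂(0.19) = 0.4552
−0.28·log₂(0.28) = 0.5142
−0.10·log₂(0.10) = 0.3322
−0.22·log₂(0.22) = 0.4806
Sum ≈ 2.5740 → 2.574 bits.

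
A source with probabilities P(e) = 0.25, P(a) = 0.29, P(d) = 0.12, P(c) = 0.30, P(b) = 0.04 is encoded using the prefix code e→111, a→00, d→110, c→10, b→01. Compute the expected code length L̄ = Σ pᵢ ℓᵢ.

L̄ = Σ pᵢ·ℓᵢ = 0.25·3 + 0.29·2 + 0.12·3 + 0.30·2 + 0.04·2 = 2.37 bits/symbol.

2.37 bits/symbol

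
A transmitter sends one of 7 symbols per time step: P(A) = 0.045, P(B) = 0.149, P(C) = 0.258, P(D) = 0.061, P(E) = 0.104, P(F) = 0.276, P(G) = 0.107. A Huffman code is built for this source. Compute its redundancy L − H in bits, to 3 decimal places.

Entropy H = −Σ p log₂ p ≈ 2.5582 bits.
Huffman merges: 9/200+61/1000→53/500; 13/125+53/500→21/100; 107/1000+149/1000→32/125; 21/100+32/125→233/500; 129/500+69/250→267/500; 233/500+267/500→1. L = 643/250 ≈ 2.5720.
L − H = 2.5720 − 2.5582 = 0.014 bits.

0.014 bits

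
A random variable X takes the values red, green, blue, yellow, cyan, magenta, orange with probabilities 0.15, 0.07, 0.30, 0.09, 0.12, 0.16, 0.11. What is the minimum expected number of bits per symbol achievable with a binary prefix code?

2.7 bits/symbol

Repeatedly combine the two least-probable nodes; the expected code length is the sum of the merged weights.
merge 7/100 + 9/100 → 4/25
merge 11/100 + 3/25 → 23/100
merge 3/20 + 4/25 → 31/100
merge 4/25 + 23/100 → 39/100
merge 3/10 + 31/100 → 61/100
merge 39/100 + 61/100 → 1
L = 4/25 + 23/100 + 31/100 + 39/100 + 61/100 + 1 = 27/10 = 2.7 bits/symbol.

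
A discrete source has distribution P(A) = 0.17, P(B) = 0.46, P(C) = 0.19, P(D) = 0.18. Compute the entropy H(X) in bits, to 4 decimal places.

H = −Σ pᵢ log₂ pᵢ.
−0.17·log₂(0.17) = 0.4346
−0.46·log₂(0.46) = 0.5153
−0.19·log₂(0.19) = 0.4552
−0.18·log₂(0.18) = 0.4453
Sum ≈ 1.8505 → 1.8505 bits.

1.8505 bits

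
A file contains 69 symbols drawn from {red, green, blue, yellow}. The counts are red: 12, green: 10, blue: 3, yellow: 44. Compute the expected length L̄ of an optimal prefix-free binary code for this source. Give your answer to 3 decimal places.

1.551 bits/symbol

Probabilities are the counts divided by 69.
Repeatedly combine the two least-probable nodes; the expected code length is the sum of the merged weights.
merge 1/23 + 10/69 → 13/69
merge 4/23 + 13/69 → 25/69
merge 25/69 + 44/69 → 1
L = 13/69 + 25/69 + 1 = 107/69 ≈ 1.551 bits/symbol.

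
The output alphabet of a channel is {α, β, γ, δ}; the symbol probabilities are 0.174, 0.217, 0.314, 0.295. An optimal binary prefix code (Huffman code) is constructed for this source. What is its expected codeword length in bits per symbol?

Repeatedly combine the two least-probable nodes; the expected code length is the sum of the merged weights.
merge 87/500 + 217/1000 → 391/1000
merge 59/200 + 157/500 → 609/1000
merge 391/1000 + 609/1000 → 1
L = 391/1000 + 609/1000 + 1 = 2 bits/symbol.

2 bits/symbol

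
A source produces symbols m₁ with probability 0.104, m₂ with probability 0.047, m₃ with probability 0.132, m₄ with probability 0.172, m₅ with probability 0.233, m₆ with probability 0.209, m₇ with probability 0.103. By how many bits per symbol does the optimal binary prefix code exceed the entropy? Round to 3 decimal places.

0.039 bits

Entropy H = −Σ p log₂ p ≈ 2.6688 bits.
Huffman merges: 47/1000+103/1000→3/20; 13/125+33/250→59/250; 3/20+43/250→161/500; 209/1000+233/1000→221/500; 59/250+161/500→279/500; 221/500+279/500→1. L = 677/250 ≈ 2.7080.
L − H = 2.7080 − 2.6688 = 0.039 bits.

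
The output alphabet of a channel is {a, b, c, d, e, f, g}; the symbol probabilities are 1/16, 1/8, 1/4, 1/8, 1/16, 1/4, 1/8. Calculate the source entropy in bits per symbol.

2.625 bits

Each probability is a power of 1/2, so log₂(1/p) is an integer.
H = Σ p·log₂(1/p) = 1/16·4 + 1/8·3 + 1/4·2 + 1/8·3 + 1/16·4 + 1/4·2 + 1/8·3 = 2.625 bits.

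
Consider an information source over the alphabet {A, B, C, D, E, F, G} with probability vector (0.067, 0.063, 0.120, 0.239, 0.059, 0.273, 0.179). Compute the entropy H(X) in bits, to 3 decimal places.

H = −Σ pᵢ log₂ pᵢ.
−0.067·log₂(0.067) = 0.2613
−0.063·log₂(0.063) = 0.2513
−0.120·log₂(0.120) = 0.3671
−0.239·log₂(0.239) = 0.4935
−0.059·log₂(0.059) = 0.2409
−0.273·log₂(0.273) = 0.5113
−0.179·log₂(0.179) = 0.4443
Sum ≈ 2.5697 → 2.570 bits.

2.570 bits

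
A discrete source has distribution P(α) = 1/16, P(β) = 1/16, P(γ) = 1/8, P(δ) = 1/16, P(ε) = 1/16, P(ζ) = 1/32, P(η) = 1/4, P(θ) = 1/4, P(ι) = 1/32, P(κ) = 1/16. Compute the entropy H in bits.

2.9375 bits

Each probability is a power of 1/2, so log₂(1/p) is an integer.
H = Σ p·log₂(1/p) = 1/16·4 + 1/16·4 + 1/8·3 + 1/16·4 + 1/16·4 + 1/32·5 + 1/4·2 + 1/4·2 + 1/32·5 + 1/16·4 = 2.9375 bits.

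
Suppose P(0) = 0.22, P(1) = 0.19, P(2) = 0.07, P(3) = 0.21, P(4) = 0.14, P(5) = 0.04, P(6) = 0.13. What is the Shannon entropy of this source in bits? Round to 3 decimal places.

2.643 bits

H = −Σ pᵢ log₂ pᵢ.
−0.22·log₂(0.22) = 0.4806
−0.19·log₂(0.19) = 0.4552
−0.07·log₂(0.07) = 0.2686
−0.21·log₂(0.21) = 0.4728
−0.14·log₂(0.14) = 0.3971
−0.04·log₂(0.04) = 0.1858
−0.13·log₂(0.13) = 0.3826
Sum ≈ 2.6427 → 2.643 bits.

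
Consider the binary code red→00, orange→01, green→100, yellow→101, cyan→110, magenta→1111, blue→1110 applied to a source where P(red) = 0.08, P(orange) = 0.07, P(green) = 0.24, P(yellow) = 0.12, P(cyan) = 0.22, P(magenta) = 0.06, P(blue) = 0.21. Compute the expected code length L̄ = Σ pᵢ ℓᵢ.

3.12 bits/symbol

L̄ = Σ pᵢ·ℓᵢ = 0.08·2 + 0.07·2 + 0.24·3 + 0.12·3 + 0.22·3 + 0.06·4 + 0.21·4 = 3.12 bits/symbol.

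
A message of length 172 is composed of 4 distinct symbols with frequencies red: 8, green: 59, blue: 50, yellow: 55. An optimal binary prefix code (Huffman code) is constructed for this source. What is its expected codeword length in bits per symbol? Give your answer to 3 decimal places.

Probabilities are the counts divided by 172.
Repeatedly combine the two least-probable nodes; the expected code length is the sum of the merged weights.
merge 2/43 + 25/86 → 29/86
merge 55/172 + 29/86 → 113/172
merge 59/172 + 113/172 → 1
L = 29/86 + 113/172 + 1 = 343/172 ≈ 1.994 bits/symbol.

1.994 bits/symbol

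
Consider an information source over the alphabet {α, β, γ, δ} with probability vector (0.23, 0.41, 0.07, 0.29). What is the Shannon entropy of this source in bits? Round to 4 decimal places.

H = −Σ pᵢ log₂ pᵢ.
−0.23·log₂(0.23) = 0.4877
−0.41·log₂(0.41) = 0.5274
−0.07·log₂(0.07) = 0.2686
−0.29·log₂(0.29) = 0.5179
Sum ≈ 1.8015 → 1.8015 bits.

1.8015 bits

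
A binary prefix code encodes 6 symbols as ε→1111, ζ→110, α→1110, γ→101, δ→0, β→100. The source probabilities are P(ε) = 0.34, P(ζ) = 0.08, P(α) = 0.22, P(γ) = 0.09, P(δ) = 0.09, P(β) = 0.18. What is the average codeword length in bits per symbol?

3.38 bits/symbol

L̄ = Σ pᵢ·ℓᵢ = 0.34·4 + 0.08·3 + 0.22·4 + 0.09·3 + 0.09·1 + 0.18·3 = 3.38 bits/symbol.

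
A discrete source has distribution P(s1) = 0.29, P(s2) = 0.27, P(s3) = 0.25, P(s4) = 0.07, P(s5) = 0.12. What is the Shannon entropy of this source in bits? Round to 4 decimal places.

H = −Σ pᵢ log₂ pᵢ.
−0.29·log₂(0.29) = 0.5179
−0.27·log₂(0.27) = 0.5100
−0.25·log₂(0.25) = 0.5000
−0.07·log₂(0.07) = 0.2686
−0.12·log₂(0.12) = 0.3671
Sum ≈ 2.1635 → 2.1635 bits.

2.1635 bits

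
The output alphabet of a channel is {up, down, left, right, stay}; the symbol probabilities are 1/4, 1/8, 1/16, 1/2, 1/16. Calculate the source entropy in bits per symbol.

Each probability is a power of 1/2, so log₂(1/p) is an integer.
H = Σ p·log₂(1/p) = 1/4·2 + 1/8·3 + 1/16·4 + 1/2·1 + 1/16·4 = 1.875 bits.

1.875 bits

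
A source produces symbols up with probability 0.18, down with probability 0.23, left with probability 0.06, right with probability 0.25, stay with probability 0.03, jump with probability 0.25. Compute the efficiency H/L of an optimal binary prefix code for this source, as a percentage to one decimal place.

Entropy H = −Σ p log₂ p ≈ 2.3283 bits.
Huffman merges: 3/100+3/50→9/100; 9/100+9/50→27/100; 23/100+1/4→12/25; 1/4+27/100→13/25; 12/25+13/25→1. L = 59/25 ≈ 2.3600.
Efficiency = H/L = 2.3283/2.3600 = 98.7%.

98.7%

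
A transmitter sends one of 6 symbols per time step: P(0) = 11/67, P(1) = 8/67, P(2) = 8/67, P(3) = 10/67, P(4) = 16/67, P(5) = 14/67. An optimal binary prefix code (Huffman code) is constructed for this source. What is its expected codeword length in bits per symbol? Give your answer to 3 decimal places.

2.552 bits/symbol

Repeatedly combine the two least-probable nodes; the expected code length is the sum of the merged weights.
merge 8/67 + 8/67 → 16/67
merge 10/67 + 11/67 → 21/67
merge 14/67 + 16/67 → 30/67
merge 16/67 + 21/67 → 37/67
merge 30/67 + 37/67 → 1
L = 16/67 + 21/67 + 30/67 + 37/67 + 1 = 171/67 ≈ 2.552 bits/symbol.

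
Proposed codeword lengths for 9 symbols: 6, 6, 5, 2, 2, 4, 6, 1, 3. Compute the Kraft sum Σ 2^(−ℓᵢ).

1.265625

With common denominator 2^6 = 64: Σ 2^(−ℓᵢ) = 1/64 + 1/64 + 2/64 + 16/64 + 16/64 + 4/64 + 1/64 + 32/64 + 8/64 = 81/64 = 1.265625.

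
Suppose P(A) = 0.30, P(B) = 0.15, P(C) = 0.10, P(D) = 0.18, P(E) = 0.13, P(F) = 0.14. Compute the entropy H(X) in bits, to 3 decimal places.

H = −Σ pᵢ log₂ pᵢ.
−0.30·log₂(0.30) = 0.5211
−0.15·log₂(0.15) = 0.4105
−0.10·log₂(0.10) = 0.3322
−0.18·log₂(0.18) = 0.4453
−0.13·log₂(0.13) = 0.3826
−0.14·log₂(0.14) = 0.3971
Sum ≈ 2.4889 → 2.489 bits.

2.489 bits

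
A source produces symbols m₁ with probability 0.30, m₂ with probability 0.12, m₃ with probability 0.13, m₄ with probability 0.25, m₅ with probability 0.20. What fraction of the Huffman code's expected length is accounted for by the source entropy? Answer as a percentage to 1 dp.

Entropy H = −Σ p log₂ p ≈ 2.2352 bits.
Huffman merges: 3/25+13/100→1/4; 1/5+1/4→9/20; 1/4+3/10→11/20; 9/20+11/20→1. L = 9/4 ≈ 2.2500.
Efficiency = H/L = 2.2352/2.2500 = 99.3%.

99.3%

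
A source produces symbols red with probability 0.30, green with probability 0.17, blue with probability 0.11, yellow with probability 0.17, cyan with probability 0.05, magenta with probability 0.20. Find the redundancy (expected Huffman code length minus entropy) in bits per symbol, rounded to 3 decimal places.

Entropy H = −Σ p log₂ p ≈ 2.4210 bits.
Huffman merges: 1/20+11/100→4/25; 4/25+17/100→33/100; 17/100+1/5→37/100; 3/10+33/100→63/100; 37/100+63/100→1. L = 249/100 ≈ 2.4900.
L − H = 2.4900 − 2.4210 = 0.069 bits.

0.069 bits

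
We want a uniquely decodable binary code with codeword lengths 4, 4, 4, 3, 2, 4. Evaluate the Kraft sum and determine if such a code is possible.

0.625; yes

With common denominator 2^4 = 16: Σ 2^(−ℓᵢ) = 1/16 + 1/16 + 1/16 + 2/16 + 4/16 + 1/16 = 10/16 = 0.625.
Kraft's inequality requires Σ ≤ 1; here Σ = 0.625 ≤ 1, so such a prefix code exists.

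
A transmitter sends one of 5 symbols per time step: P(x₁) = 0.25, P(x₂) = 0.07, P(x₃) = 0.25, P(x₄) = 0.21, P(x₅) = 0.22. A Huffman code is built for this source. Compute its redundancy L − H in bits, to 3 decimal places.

Entropy H = −Σ p log₂ p ≈ 2.2220 bits.
Huffman merges: 7/100+21/100→7/25; 11/50+1/4→47/100; 1/4+7/25→53/100; 47/100+53/100→1. L = 57/25 ≈ 2.2800.
L − H = 2.2800 − 2.2220 = 0.058 bits.

0.058 bits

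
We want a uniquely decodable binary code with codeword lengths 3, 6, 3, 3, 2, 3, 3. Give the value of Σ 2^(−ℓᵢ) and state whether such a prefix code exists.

0.890625; yes

With common denominator 2^6 = 64: Σ 2^(−ℓᵢ) = 8/64 + 1/64 + 8/64 + 8/64 + 16/64 + 8/64 + 8/64 = 57/64 = 0.890625.
Kraft's inequality requires Σ ≤ 1; here Σ = 0.890625 ≤ 1, so such a prefix code exists.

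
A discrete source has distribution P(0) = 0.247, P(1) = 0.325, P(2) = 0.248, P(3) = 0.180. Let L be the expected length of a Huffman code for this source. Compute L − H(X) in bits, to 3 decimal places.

0.031 bits

Entropy H = −Σ p log₂ p ≈ 1.9695 bits.
Huffman merges: 9/50+247/1000→427/1000; 31/125+13/40→573/1000; 427/1000+573/1000→1. L = 2 ≈ 2.0000.
L − H = 2.0000 − 1.9695 = 0.031 bits.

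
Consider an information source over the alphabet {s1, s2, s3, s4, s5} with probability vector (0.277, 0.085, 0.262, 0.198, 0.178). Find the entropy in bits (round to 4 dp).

2.2274 bits

H = −Σ pᵢ log₂ pᵢ.
−0.277·log₂(0.277) = 0.5130
−0.085·log₂(0.085) = 0.3023
−0.262·log₂(0.262) = 0.5063
−0.198·log₂(0.198) = 0.4626
−0.178·log₂(0.178) = 0.4432
Sum ≈ 2.2274 → 2.2274 bits.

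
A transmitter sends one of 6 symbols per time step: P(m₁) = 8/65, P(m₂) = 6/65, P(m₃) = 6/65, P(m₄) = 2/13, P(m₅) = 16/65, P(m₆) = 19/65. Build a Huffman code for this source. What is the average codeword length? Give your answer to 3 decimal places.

Repeatedly combine the two least-probable nodes; the expected code length is the sum of the merged weights.
merge 6/65 + 6/65 → 12/65
merge 8/65 + 2/13 → 18/65
merge 12/65 + 16/65 → 28/65
merge 18/65 + 19/65 → 37/65
merge 28/65 + 37/65 → 1
L = 12/65 + 18/65 + 28/65 + 37/65 + 1 = 32/13 ≈ 2.462 bits/symbol.

2.462 bits/symbol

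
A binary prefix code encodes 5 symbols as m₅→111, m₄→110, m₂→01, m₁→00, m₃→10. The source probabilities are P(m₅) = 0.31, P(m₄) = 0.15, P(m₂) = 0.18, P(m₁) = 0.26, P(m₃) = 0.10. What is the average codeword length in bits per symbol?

L̄ = Σ pᵢ·ℓᵢ = 0.31·3 + 0.15·3 + 0.18·2 + 0.26·2 + 0.10·2 = 2.46 bits/symbol.

2.46 bits/symbol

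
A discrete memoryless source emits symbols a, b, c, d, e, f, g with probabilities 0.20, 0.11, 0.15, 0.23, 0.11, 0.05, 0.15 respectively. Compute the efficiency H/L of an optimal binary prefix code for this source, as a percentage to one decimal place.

Entropy H = −Σ p log₂ p ≈ 2.6898 bits.
Huffman merges: 1/20+11/100→4/25; 11/100+3/20→13/50; 3/20+4/25→31/100; 1/5+23/100→43/100; 13/50+31/100→57/100; 43/100+57/100→1. L = 273/100 ≈ 2.7300.
Efficiency = H/L = 2.6898/2.7300 = 98.5%.

98.5%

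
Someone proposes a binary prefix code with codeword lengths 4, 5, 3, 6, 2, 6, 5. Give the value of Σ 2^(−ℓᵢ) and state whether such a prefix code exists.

With common denominator 2^6 = 64: Σ 2^(−ℓᵢ) = 4/64 + 2/64 + 8/64 + 1/64 + 16/64 + 1/64 + 2/64 = 34/64 = 0.53125.
Kraft's inequality requires Σ ≤ 1; here Σ = 0.53125 ≤ 1, so such a prefix code exists.

0.53125; yes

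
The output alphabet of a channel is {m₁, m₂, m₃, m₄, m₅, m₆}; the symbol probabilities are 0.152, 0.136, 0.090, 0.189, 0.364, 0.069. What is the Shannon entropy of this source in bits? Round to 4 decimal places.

H = −Σ pᵢ log₂ pᵢ.
−0.152·log₂(0.152) = 0.4131
−0.136·log₂(0.136) = 0.3915
−0.090·log₂(0.090) = 0.3127
−0.189·log₂(0.189) = 0.4543
−0.364·log₂(0.364) = 0.5307
−0.069·log₂(0.069) = 0.2662
Sum ≈ 2.3683 → 2.3683 bits.

2.3683 bits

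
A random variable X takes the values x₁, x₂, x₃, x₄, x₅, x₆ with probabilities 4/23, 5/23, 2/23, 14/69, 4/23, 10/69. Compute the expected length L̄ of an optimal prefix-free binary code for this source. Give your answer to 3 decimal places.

2.580 bits/symbol

Repeatedly combine the two least-probable nodes; the expected code length is the sum of the merged weights.
merge 2/23 + 10/69 → 16/69
merge 4/23 + 4/23 → 8/23
merge 14/69 + 5/23 → 29/69
merge 16/69 + 8/23 → 40/69
merge 29/69 + 40/69 → 1
L = 16/69 + 8/23 + 29/69 + 40/69 + 1 = 178/69 ≈ 2.580 bits/symbol.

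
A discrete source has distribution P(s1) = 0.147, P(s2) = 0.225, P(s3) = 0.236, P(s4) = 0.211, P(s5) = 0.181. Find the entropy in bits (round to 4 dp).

2.3024 bits

H = −Σ pᵢ log₂ pᵢ.
−0.147·log₂(0.147) = 0.4066
−0.225·log₂(0.225) = 0.4842
−0.236·log₂(0.236) = 0.4916
−0.211·log₂(0.211) = 0.4736
−0.181·log₂(0.181) = 0.4463
Sum ≈ 2.3024 → 2.3024 bits.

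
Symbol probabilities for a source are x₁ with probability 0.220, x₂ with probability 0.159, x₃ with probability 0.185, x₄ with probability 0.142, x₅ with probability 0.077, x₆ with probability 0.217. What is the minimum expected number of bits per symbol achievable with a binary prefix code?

2.563 bits/symbol

Repeatedly combine the two least-probable nodes; the expected code length is the sum of the merged weights.
merge 77/1000 + 71/500 → 219/1000
merge 159/1000 + 37/200 → 43/125
merge 217/1000 + 219/1000 → 109/250
merge 11/50 + 43/125 → 141/250
merge 109/250 + 141/250 → 1
L = 219/1000 + 43/125 + 109/250 + 141/250 + 1 = 2563/1000 = 2.563 bits/symbol.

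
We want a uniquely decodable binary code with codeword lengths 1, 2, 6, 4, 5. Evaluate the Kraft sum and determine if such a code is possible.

With common denominator 2^6 = 64: Σ 2^(−ℓᵢ) = 32/64 + 16/64 + 1/64 + 4/64 + 2/64 = 55/64 = 0.859375.
Kraft's inequality requires Σ ≤ 1; here Σ = 0.859375 ≤ 1, so such a prefix code exists.

0.859375; yes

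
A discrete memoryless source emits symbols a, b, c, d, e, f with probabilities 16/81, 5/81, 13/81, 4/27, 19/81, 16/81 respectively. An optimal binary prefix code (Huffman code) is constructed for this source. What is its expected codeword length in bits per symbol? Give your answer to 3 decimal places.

2.568 bits/symbol

Repeatedly combine the two least-probable nodes; the expected code length is the sum of the merged weights.
merge 5/81 + 4/27 → 17/81
merge 13/81 + 16/81 → 29/81
merge 16/81 + 17/81 → 11/27
merge 19/81 + 29/81 → 16/27
merge 11/27 + 16/27 → 1
L = 17/81 + 29/81 + 11/27 + 16/27 + 1 = 208/81 ≈ 2.568 bits/symbol.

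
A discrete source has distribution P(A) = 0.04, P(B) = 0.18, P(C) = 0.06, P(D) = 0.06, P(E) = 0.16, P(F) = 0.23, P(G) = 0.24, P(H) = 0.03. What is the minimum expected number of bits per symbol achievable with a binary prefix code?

2.72 bits/symbol

Repeatedly combine the two least-probable nodes; the expected code length is the sum of the merged weights.
merge 3/100 + 1/25 → 7/100
merge 3/50 + 3/50 → 3/25
merge 7/100 + 3/25 → 19/100
merge 4/25 + 9/50 → 17/50
merge 19/100 + 23/100 → 21/50
merge 6/25 + 17/50 → 29/50
merge 21/50 + 29/50 → 1
L = 7/100 + 3/25 + 19/100 + 17/50 + 21/50 + 29/50 + 1 = 68/25 = 2.72 bits/symbol.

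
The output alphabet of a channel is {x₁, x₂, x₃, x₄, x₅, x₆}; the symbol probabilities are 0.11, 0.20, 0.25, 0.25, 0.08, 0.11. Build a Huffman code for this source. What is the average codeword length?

2.49 bits/symbol

Repeatedly combine the two least-probable nodes; the expected code length is the sum of the merged weights.
merge 2/25 + 11/100 → 19/100
merge 11/100 + 19/100 → 3/10
merge 1/5 + 1/4 → 9/20
merge 1/4 + 3/10 → 11/20
merge 9/20 + 11/20 → 1
L = 19/100 + 3/10 + 9/20 + 11/20 + 1 = 249/100 = 2.49 bits/symbol.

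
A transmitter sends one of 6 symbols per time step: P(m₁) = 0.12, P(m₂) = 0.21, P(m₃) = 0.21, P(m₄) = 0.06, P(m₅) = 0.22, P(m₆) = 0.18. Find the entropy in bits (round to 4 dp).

H = −Σ pᵢ log₂ pᵢ.
−0.12·log₂(0.12) = 0.3671
−0.21·log₂(0.21) = 0.4728
−0.21·log₂(0.21) = 0.4728
−0.06·log₂(0.06) = 0.2435
−0.22·log₂(0.22) = 0.4806
−0.18·log₂(0.18) = 0.4453
Sum ≈ 2.4821 → 2.4821 bits.

2.4821 bits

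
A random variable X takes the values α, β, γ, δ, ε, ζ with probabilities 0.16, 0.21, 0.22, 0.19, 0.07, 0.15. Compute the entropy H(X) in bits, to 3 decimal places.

2.511 bits

H = −Σ pᵢ log₂ pᵢ.
−0.16·log₂(0.16) = 0.4230
−0.21·log₂(0.21) = 0.4728
−0.22·log₂(0.22) = 0.4806
−0.19·log₂(0.19) = 0.4552
−0.07·log₂(0.07) = 0.2686
−0.15·log₂(0.15) = 0.4105
Sum ≈ 2.5107 → 2.511 bits.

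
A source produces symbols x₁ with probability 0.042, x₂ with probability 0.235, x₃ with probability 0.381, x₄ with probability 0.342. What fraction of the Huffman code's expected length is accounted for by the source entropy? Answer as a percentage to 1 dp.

Entropy H = −Σ p log₂ p ≈ 1.7429 bits.
Huffman merges: 21/500+47/200→277/1000; 277/1000+171/500→619/1000; 381/1000+619/1000→1. L = 237/125 ≈ 1.8960.
Efficiency = H/L = 1.7429/1.8960 = 91.9%.

91.9%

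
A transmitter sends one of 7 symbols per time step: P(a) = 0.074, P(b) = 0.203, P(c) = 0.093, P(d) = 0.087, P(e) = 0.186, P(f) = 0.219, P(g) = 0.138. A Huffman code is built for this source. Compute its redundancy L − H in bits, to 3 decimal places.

Entropy H = −Σ p log₂ p ≈ 2.6956 bits.
Huffman merges: 37/500+87/1000→161/1000; 93/1000+69/500→231/1000; 161/1000+93/500→347/1000; 203/1000+219/1000→211/500; 231/1000+347/1000→289/500; 211/500+289/500→1. L = 2739/1000 ≈ 2.7390.
L − H = 2.7390 − 2.6956 = 0.043 bits.

0.043 bits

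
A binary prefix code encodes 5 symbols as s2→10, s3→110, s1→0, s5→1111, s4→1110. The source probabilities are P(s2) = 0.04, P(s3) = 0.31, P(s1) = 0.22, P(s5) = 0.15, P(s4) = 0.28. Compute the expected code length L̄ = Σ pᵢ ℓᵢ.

2.95 bits/symbol

L̄ = Σ pᵢ·ℓᵢ = 0.04·2 + 0.31·3 + 0.22·1 + 0.15·4 + 0.28·4 = 2.95 bits/symbol.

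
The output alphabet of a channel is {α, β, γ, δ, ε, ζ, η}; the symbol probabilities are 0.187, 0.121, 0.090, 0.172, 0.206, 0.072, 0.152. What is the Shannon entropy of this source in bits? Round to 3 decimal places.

H = −Σ pᵢ log₂ pᵢ.
−0.187·log₂(0.187) = 0.4523
−0.121·log₂(0.121) = 0.3687
−0.090·log₂(0.090) = 0.3127
−0.172·log₂(0.172) = 0.4368
−0.206·log₂(0.206) = 0.4695
−0.072·log₂(0.072) = 0.2733
−0.152·log₂(0.152) = 0.4131
Sum ≈ 2.7264 → 2.726 bits.

2.726 bits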